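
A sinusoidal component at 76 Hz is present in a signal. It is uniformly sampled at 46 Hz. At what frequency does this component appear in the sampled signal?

16 Hz

76 Hz mod fs = 30 Hz.
30 Hz > fs/2 = 23 Hz, folds to fs − 30 Hz = 16 Hz.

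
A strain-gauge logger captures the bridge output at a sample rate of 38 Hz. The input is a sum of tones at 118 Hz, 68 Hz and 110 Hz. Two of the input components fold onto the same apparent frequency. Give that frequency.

4 Hz

fs/2 = 19 Hz.
118 Hz mod fs = 4 Hz.
4 Hz ≤ fs/2 = 19 Hz, appears at 4 Hz.
68 Hz mod fs = 30 Hz.
30 Hz > fs/2 = 19 Hz, folds to fs − 30 Hz = 8 Hz.
110 Hz mod fs = 34 Hz.
34 Hz > fs/2 = 19 Hz, folds to fs − 34 Hz = 4 Hz.
110 Hz and 118 Hz both map to 4 Hz.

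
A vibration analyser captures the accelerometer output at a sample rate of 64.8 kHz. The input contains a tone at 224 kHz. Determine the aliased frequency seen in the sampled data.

224 kHz mod fs = 29.6 kHz.
29.6 kHz ≤ fs/2 = 32.4 kHz, appears at 29.6 kHz.

29.6 kHz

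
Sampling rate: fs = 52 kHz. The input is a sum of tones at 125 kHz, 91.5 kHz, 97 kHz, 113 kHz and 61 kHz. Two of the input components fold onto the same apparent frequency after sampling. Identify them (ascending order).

61 kHz, 113 kHz

fs/2 = 26 kHz.
125 kHz mod fs = 21 kHz.
21 kHz ≤ fs/2 = 26 kHz, appears at 21 kHz.
91.5 kHz mod fs = 39.5 kHz.
39.5 kHz > fs/2 = 26 kHz, folds to fs − 39.5 kHz = 12.5 kHz.
97 kHz mod fs = 45 kHz.
45 kHz > fs/2 = 26 kHz, folds to fs − 45 kHz = 7 kHz.
113 kHz mod fs = 9 kHz.
9 kHz ≤ fs/2 = 26 kHz, appears at 9 kHz.
61 kHz mod fs = 9 kHz.
9 kHz ≤ fs/2 = 26 kHz, appears at 9 kHz.
61 kHz and 113 kHz both map to 9 kHz.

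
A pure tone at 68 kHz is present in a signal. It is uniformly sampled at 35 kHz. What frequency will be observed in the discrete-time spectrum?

68 kHz mod fs = 33 kHz.
33 kHz > fs/2 = 17.5 kHz, folds to fs − 33 kHz = 2 kHz.

2 kHz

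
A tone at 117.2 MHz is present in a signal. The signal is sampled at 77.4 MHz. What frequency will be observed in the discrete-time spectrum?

117.2 MHz mod fs = 39.8 MHz.
39.8 MHz > fs/2 = 38.7 MHz, folds to fs − 39.8 MHz = 37.6 MHz.

37.6 MHz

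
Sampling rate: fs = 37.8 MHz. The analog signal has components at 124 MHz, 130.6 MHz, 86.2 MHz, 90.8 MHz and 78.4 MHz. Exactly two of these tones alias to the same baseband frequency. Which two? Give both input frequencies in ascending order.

86.2 MHz, 124 MHz

fs/2 = 18.9 MHz.
124 MHz mod fs = 10.6 MHz.
10.6 MHz ≤ fs/2 = 18.9 MHz, appears at 10.6 MHz.
130.6 MHz mod fs = 17.2 MHz.
17.2 MHz ≤ fs/2 = 18.9 MHz, appears at 17.2 MHz.
86.2 MHz mod fs = 10.6 MHz.
10.6 MHz ≤ fs/2 = 18.9 MHz, appears at 10.6 MHz.
90.8 MHz mod fs = 15.2 MHz.
15.2 MHz ≤ fs/2 = 18.9 MHz, appears at 15.2 MHz.
78.4 MHz mod fs = 2.8 MHz.
2.8 MHz ≤ fs/2 = 18.9 MHz, appears at 2.8 MHz.
86.2 MHz and 124 MHz both map to 10.6 MHz.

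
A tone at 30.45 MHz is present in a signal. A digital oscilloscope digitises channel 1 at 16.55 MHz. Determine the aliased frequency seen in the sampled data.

2.65 MHz

30.45 MHz mod fs = 13.9 MHz.
13.9 MHz > fs/2 = 8.275 MHz, folds to fs − 13.9 MHz = 2.65 MHz.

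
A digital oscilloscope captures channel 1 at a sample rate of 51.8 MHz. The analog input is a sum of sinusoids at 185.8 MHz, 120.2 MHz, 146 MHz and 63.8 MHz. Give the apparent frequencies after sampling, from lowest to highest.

9.4 MHz, 12 MHz, 16.6 MHz, 21.4 MHz

fs/2 = 25.9 MHz.
185.8 MHz mod fs = 30.4 MHz.
30.4 MHz > fs/2 = 25.9 MHz, folds to fs − 30.4 MHz = 21.4 MHz.
120.2 MHz mod fs = 16.6 MHz.
16.6 MHz ≤ fs/2 = 25.9 MHz, appears at 16.6 MHz.
146 MHz mod fs = 42.4 MHz.
42.4 MHz > fs/2 = 25.9 MHz, folds to fs − 42.4 MHz = 9.4 MHz.
63.8 MHz mod fs = 12 MHz.
12 MHz ≤ fs/2 = 25.9 MHz, appears at 12 MHz.
Distinct values: {9.4 MHz, 12 MHz, 16.6 MHz, 21.4 MHz}.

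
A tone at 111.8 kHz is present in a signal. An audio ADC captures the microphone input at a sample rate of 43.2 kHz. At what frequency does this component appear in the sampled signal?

17.8 kHz

111.8 kHz mod fs = 25.4 kHz.
25.4 kHz > fs/2 = 21.6 kHz, folds to fs − 25.4 kHz = 17.8 kHz.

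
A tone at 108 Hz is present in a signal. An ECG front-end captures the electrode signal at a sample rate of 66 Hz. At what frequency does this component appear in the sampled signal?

24 Hz

108 Hz mod fs = 42 Hz.
42 Hz > fs/2 = 33 Hz, folds to fs − 42 Hz = 24 Hz.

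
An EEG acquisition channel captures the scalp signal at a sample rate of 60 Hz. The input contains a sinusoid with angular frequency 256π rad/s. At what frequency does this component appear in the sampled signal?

ω = 256π rad/s → f = ω/(2π) = 128 Hz.
128 Hz mod fs = 8 Hz.
8 Hz ≤ fs/2 = 30 Hz, appears at 8 Hz.

8 Hz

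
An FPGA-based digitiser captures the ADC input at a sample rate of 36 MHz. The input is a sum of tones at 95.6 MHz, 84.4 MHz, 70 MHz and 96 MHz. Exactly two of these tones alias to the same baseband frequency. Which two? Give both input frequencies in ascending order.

84.4 MHz, 95.6 MHz

fs/2 = 18 MHz.
95.6 MHz mod fs = 23.6 MHz.
23.6 MHz > fs/2 = 18 MHz, folds to fs − 23.6 MHz = 12.4 MHz.
84.4 MHz mod fs = 12.4 MHz.
12.4 MHz ≤ fs/2 = 18 MHz, appears at 12.4 MHz.
70 MHz mod fs = 34 MHz.
34 MHz > fs/2 = 18 MHz, folds to fs − 34 MHz = 2 MHz.
96 MHz mod fs = 24 MHz.
24 MHz > fs/2 = 18 MHz, folds to fs − 24 MHz = 12 MHz.
84.4 MHz and 95.6 MHz both map to 12.4 MHz.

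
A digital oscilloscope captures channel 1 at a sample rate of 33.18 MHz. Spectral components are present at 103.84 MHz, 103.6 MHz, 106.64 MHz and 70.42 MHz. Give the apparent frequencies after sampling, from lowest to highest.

fs/2 = 16.59 MHz.
103.84 MHz mod fs = 4.3 MHz.
4.3 MHz ≤ fs/2 = 16.59 MHz, appears at 4.3 MHz.
103.6 MHz mod fs = 4.06 MHz.
4.06 MHz ≤ fs/2 = 16.59 MHz, appears at 4.06 MHz.
106.64 MHz mod fs = 7.1 MHz.
7.1 MHz ≤ fs/2 = 16.59 MHz, appears at 7.1 MHz.
70.42 MHz mod fs = 4.06 MHz.
4.06 MHz ≤ fs/2 = 16.59 MHz, appears at 4.06 MHz.
Distinct values: {4.06 MHz, 4.3 MHz, 7.1 MHz}.

4.06 MHz, 4.3 MHz, 7.1 MHz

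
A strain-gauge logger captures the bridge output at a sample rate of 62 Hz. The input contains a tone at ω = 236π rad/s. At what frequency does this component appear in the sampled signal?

ω = 236π rad/s → f = ω/(2π) = 118 Hz.
118 Hz mod fs = 56 Hz.
56 Hz > fs/2 = 31 Hz, folds to fs − 56 Hz = 6 Hz.

6 Hz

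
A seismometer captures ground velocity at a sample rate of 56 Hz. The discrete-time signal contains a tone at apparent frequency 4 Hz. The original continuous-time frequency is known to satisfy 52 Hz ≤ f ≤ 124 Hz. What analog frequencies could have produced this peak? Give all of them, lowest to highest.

52 Hz, 60 Hz, 108 Hz, 116 Hz

Frequencies that alias to 4 Hz are k·fs ± 4 Hz for integer k ≥ 0.
k=0: 4 Hz.
k=1: 52 Hz, 60 Hz.
k=2: 108 Hz, 116 Hz.
k=3: 164 Hz, 172 Hz.
Within [52 Hz, 124 Hz]: 52 Hz, 60 Hz, 108 Hz, 116 Hz.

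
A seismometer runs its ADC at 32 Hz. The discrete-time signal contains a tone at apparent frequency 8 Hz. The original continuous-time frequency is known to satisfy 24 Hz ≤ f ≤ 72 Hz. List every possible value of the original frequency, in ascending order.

24 Hz, 40 Hz, 56 Hz, 72 Hz

Frequencies that alias to 8 Hz are k·fs ± 8 Hz for integer k ≥ 0.
k=0: 8 Hz.
k=1: 24 Hz, 40 Hz.
k=2: 56 Hz, 72 Hz.
k=3: 88 Hz, 104 Hz.
Within [24 Hz, 72 Hz]: 24 Hz, 40 Hz, 56 Hz, 72 Hz.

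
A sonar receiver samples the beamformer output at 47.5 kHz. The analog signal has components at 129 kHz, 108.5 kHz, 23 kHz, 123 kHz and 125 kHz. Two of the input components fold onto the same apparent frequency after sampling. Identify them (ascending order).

fs/2 = 23.75 kHz.
129 kHz mod fs = 34 kHz.
34 kHz > fs/2 = 23.75 kHz, folds to fs − 34 kHz = 13.5 kHz.
108.5 kHz mod fs = 13.5 kHz.
13.5 kHz ≤ fs/2 = 23.75 kHz, appears at 13.5 kHz.
23 kHz ≤ fs/2 = 23.75 kHz, passes unchanged.
123 kHz mod fs = 28 kHz.
28 kHz > fs/2 = 23.75 kHz, folds to fs − 28 kHz = 19.5 kHz.
125 kHz mod fs = 30 kHz.
30 kHz > fs/2 = 23.75 kHz, folds to fs − 30 kHz = 17.5 kHz.
108.5 kHz and 129 kHz both map to 13.5 kHz.

108.5 kHz, 129 kHz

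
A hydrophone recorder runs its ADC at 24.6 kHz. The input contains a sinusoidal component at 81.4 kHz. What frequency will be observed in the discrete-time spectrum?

7.6 kHz

81.4 kHz mod fs = 7.6 kHz.
7.6 kHz ≤ fs/2 = 12.3 kHz, appears at 7.6 kHz.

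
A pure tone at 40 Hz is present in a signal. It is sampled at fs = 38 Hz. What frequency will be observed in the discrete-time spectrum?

2 Hz

40 Hz mod fs = 2 Hz.
2 Hz ≤ fs/2 = 19 Hz, appears at 2 Hz.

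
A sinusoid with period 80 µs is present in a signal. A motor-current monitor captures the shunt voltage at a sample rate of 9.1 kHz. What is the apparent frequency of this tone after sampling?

3.4 kHz

T = 80 µs → f = 1/T = 12.5 kHz.
12.5 kHz mod fs = 3.4 kHz.
3.4 kHz ≤ fs/2 = 4.55 kHz, appears at 3.4 kHz.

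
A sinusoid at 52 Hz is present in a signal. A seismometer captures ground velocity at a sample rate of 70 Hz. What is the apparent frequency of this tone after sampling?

18 Hz

52 Hz > fs/2 = 35 Hz, folds to fs − 52 Hz = 18 Hz.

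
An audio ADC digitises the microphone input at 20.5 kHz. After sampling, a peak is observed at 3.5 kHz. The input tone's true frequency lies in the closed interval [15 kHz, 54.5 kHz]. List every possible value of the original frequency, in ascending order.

Frequencies that alias to 3.5 kHz are k·fs ± 3.5 kHz for integer k ≥ 0.
k=0: 3.5 kHz.
k=1: 17 kHz, 24 kHz.
k=2: 37.5 kHz, 44.5 kHz.
k=3: 58 kHz, 65 kHz.
Within [15 kHz, 54.5 kHz]: 17 kHz, 24 kHz, 37.5 kHz, 44.5 kHz.

17 kHz, 24 kHz, 37.5 kHz, 44.5 kHz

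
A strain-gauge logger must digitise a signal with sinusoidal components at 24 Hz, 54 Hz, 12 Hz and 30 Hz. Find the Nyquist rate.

Highest-frequency component: 54 Hz.
Nyquist rate = 2 × 54 Hz = 108 Hz.

108 Hz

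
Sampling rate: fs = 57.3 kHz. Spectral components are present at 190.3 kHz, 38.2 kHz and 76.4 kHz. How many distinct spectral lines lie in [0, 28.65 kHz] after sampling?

fs/2 = 28.65 kHz.
190.3 kHz mod fs = 18.4 kHz.
18.4 kHz ≤ fs/2 = 28.65 kHz, appears at 18.4 kHz.
38.2 kHz > fs/2 = 28.65 kHz, folds to fs − 38.2 kHz = 19.1 kHz.
76.4 kHz mod fs = 19.1 kHz.
19.1 kHz ≤ fs/2 = 28.65 kHz, appears at 19.1 kHz.
Distinct values: {18.4 kHz, 19.1 kHz} → 2.

2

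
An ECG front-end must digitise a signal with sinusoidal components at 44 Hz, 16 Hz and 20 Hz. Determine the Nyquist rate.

88 Hz

Highest-frequency component: 44 Hz.
Nyquist rate = 2 × 44 Hz = 88 Hz.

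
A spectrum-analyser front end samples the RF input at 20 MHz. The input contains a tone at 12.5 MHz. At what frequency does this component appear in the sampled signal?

12.5 MHz > fs/2 = 10 MHz, folds to fs − 12.5 MHz = 7.5 MHz.

7.5 MHz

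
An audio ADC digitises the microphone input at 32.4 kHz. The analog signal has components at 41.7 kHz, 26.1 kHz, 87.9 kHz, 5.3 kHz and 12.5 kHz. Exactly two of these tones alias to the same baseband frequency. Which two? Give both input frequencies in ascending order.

fs/2 = 16.2 kHz.
41.7 kHz mod fs = 9.3 kHz.
9.3 kHz ≤ fs/2 = 16.2 kHz, appears at 9.3 kHz.
26.1 kHz > fs/2 = 16.2 kHz, folds to fs − 26.1 kHz = 6.3 kHz.
87.9 kHz mod fs = 23.1 kHz.
23.1 kHz > fs/2 = 16.2 kHz, folds to fs − 23.1 kHz = 9.3 kHz.
5.3 kHz ≤ fs/2 = 16.2 kHz, passes unchanged.
12.5 kHz ≤ fs/2 = 16.2 kHz, passes unchanged.
41.7 kHz and 87.9 kHz both map to 9.3 kHz.

41.7 kHz, 87.9 kHz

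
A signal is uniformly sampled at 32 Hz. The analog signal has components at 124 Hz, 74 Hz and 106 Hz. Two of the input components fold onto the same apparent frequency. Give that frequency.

10 Hz

fs/2 = 16 Hz.
124 Hz mod fs = 28 Hz.
28 Hz > fs/2 = 16 Hz, folds to fs − 28 Hz = 4 Hz.
74 Hz mod fs = 10 Hz.
10 Hz ≤ fs/2 = 16 Hz, appears at 10 Hz.
106 Hz mod fs = 10 Hz.
10 Hz ≤ fs/2 = 16 Hz, appears at 10 Hz.
74 Hz and 106 Hz both map to 10 Hz.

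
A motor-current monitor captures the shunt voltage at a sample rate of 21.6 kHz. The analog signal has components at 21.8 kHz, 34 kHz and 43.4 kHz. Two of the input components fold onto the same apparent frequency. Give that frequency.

0.2 kHz

fs/2 = 10.8 kHz.
21.8 kHz mod fs = 0.2 kHz.
0.2 kHz ≤ fs/2 = 10.8 kHz, appears at 0.2 kHz.
34 kHz mod fs = 12.4 kHz.
12.4 kHz > fs/2 = 10.8 kHz, folds to fs − 12.4 kHz = 9.2 kHz.
43.4 kHz mod fs = 0.2 kHz.
0.2 kHz ≤ fs/2 = 10.8 kHz, appears at 0.2 kHz.
21.8 kHz and 43.4 kHz both map to 0.2 kHz.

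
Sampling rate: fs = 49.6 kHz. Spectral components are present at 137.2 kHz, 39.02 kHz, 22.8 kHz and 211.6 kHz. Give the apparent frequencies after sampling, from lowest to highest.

10.58 kHz, 11.6 kHz, 13.2 kHz, 22.8 kHz

fs/2 = 24.8 kHz.
137.2 kHz mod fs = 38 kHz.
38 kHz > fs/2 = 24.8 kHz, folds to fs − 38 kHz = 11.6 kHz.
39.02 kHz > fs/2 = 24.8 kHz, folds to fs − 39.02 kHz = 10.58 kHz.
22.8 kHz ≤ fs/2 = 24.8 kHz, passes unchanged.
211.6 kHz mod fs = 13.2 kHz.
13.2 kHz ≤ fs/2 = 24.8 kHz, appears at 13.2 kHz.
Distinct values: {10.58 kHz, 11.6 kHz, 13.2 kHz, 22.8 kHz}.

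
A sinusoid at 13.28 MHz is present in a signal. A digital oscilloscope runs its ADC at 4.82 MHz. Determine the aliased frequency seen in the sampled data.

1.18 MHz

13.28 MHz mod fs = 3.64 MHz.
3.64 MHz > fs/2 = 2.41 MHz, folds to fs − 3.64 MHz = 1.18 MHz.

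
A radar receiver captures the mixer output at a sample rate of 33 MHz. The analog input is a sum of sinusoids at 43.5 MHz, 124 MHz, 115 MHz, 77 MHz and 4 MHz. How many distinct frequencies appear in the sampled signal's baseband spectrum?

5

fs/2 = 16.5 MHz.
43.5 MHz mod fs = 10.5 MHz.
10.5 MHz ≤ fs/2 = 16.5 MHz, appears at 10.5 MHz.
124 MHz mod fs = 25 MHz.
25 MHz > fs/2 = 16.5 MHz, folds to fs − 25 MHz = 8 MHz.
115 MHz mod fs = 16 MHz.
16 MHz ≤ fs/2 = 16.5 MHz, appears at 16 MHz.
77 MHz mod fs = 11 MHz.
11 MHz ≤ fs/2 = 16.5 MHz, appears at 11 MHz.
4 MHz ≤ fs/2 = 16.5 MHz, passes unchanged.
Distinct values: {4 MHz, 8 MHz, 10.5 MHz, 11 MHz, 16 MHz} → 5.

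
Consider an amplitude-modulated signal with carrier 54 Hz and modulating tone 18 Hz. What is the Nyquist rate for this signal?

AM sidebands sit at fc ± fm = 36 Hz and 72 Hz.
Highest-frequency component: 72 Hz.
Nyquist rate = 2 × 72 Hz = 144 Hz.

144 Hz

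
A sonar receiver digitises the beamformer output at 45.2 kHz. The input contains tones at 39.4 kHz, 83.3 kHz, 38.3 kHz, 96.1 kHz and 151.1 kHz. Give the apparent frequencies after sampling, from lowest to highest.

fs/2 = 22.6 kHz.
39.4 kHz > fs/2 = 22.6 kHz, folds to fs − 39.4 kHz = 5.8 kHz.
83.3 kHz mod fs = 38.1 kHz.
38.1 kHz > fs/2 = 22.6 kHz, folds to fs − 38.1 kHz = 7.1 kHz.
38.3 kHz > fs/2 = 22.6 kHz, folds to fs − 38.3 kHz = 6.9 kHz.
96.1 kHz mod fs = 5.7 kHz.
5.7 kHz ≤ fs/2 = 22.6 kHz, appears at 5.7 kHz.
151.1 kHz mod fs = 15.5 kHz.
15.5 kHz ≤ fs/2 = 22.6 kHz, appears at 15.5 kHz.
Distinct values: {5.7 kHz, 5.8 kHz, 6.9 kHz, 7.1 kHz, 15.5 kHz}.

5.7 kHz, 5.8 kHz, 6.9 kHz, 7.1 kHz, 15.5 kHz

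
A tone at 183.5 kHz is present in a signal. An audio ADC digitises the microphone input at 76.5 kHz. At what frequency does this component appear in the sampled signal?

30.5 kHz

183.5 kHz mod fs = 30.5 kHz.
30.5 kHz ≤ fs/2 = 38.25 kHz, appears at 30.5 kHz.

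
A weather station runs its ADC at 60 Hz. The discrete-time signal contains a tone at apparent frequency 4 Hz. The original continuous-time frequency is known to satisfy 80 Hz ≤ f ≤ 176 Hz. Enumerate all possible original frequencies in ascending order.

116 Hz, 124 Hz, 176 Hz

Frequencies that alias to 4 Hz are k·fs ± 4 Hz for integer k ≥ 0.
k=0: 4 Hz.
k=1: 56 Hz, 64 Hz.
k=2: 116 Hz, 124 Hz.
k=3: 176 Hz, 184 Hz.
k=4: 236 Hz, 244 Hz.
Within [80 Hz, 176 Hz]: 116 Hz, 124 Hz, 176 Hz.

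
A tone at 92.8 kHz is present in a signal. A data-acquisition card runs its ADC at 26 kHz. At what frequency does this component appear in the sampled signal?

11.2 kHz

92.8 kHz mod fs = 14.8 kHz.
14.8 kHz > fs/2 = 13 kHz, folds to fs − 14.8 kHz = 11.2 kHz.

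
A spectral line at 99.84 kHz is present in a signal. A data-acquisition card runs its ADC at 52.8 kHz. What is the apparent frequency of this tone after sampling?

5.76 kHz

99.84 kHz mod fs = 47.04 kHz.
47.04 kHz > fs/2 = 26.4 kHz, folds to fs − 47.04 kHz = 5.76 kHz.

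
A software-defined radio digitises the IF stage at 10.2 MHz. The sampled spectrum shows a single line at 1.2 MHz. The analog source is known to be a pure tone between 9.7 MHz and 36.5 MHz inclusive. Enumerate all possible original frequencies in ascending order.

Frequencies that alias to 1.2 MHz are k·fs ± 1.2 MHz for integer k ≥ 0.
k=0: 1.2 MHz.
k=1: 9 MHz, 11.4 MHz.
k=2: 19.2 MHz, 21.6 MHz.
k=3: 29.4 MHz, 31.8 MHz.
k=4: 39.6 MHz, 42 MHz.
Within [9.7 MHz, 36.5 MHz]: 11.4 MHz, 19.2 MHz, 21.6 MHz, 29.4 MHz, 31.8 MHz.

11.4 MHz, 19.2 MHz, 21.6 MHz, 29.4 MHz, 31.8 MHz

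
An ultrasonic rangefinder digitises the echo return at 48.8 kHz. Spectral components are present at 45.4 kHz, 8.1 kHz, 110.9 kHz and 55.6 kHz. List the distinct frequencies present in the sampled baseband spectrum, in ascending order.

fs/2 = 24.4 kHz.
45.4 kHz > fs/2 = 24.4 kHz, folds to fs − 45.4 kHz = 3.4 kHz.
8.1 kHz ≤ fs/2 = 24.4 kHz, passes unchanged.
110.9 kHz mod fs = 13.3 kHz.
13.3 kHz ≤ fs/2 = 24.4 kHz, appears at 13.3 kHz.
55.6 kHz mod fs = 6.8 kHz.
6.8 kHz ≤ fs/2 = 24.4 kHz, appears at 6.8 kHz.
Distinct values: {3.4 kHz, 6.8 kHz, 8.1 kHz, 13.3 kHz}.

3.4 kHz, 6.8 kHz, 8.1 kHz, 13.3 kHz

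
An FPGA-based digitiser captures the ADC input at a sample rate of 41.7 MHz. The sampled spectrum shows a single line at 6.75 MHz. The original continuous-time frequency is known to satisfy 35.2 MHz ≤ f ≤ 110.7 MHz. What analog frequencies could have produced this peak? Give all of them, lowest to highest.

Frequencies that alias to 6.75 MHz are k·fs ± 6.75 MHz for integer k ≥ 0.
k=0: 6.75 MHz.
k=1: 34.95 MHz, 48.45 MHz.
k=2: 76.65 MHz, 90.15 MHz.
k=3: 118.35 MHz, 131.85 MHz.
Within [35.2 MHz, 110.7 MHz]: 48.45 MHz, 76.65 MHz, 90.15 MHz.

48.45 MHz, 76.65 MHz, 90.15 MHz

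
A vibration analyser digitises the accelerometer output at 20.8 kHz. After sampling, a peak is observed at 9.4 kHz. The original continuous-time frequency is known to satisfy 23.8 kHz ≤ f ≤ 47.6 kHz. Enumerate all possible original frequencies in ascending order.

30.2 kHz, 32.2 kHz

Frequencies that alias to 9.4 kHz are k·fs ± 9.4 kHz for integer k ≥ 0.
k=0: 9.4 kHz.
k=1: 11.4 kHz, 30.2 kHz.
k=2: 32.2 kHz, 51 kHz.
k=3: 53 kHz, 71.8 kHz.
Within [23.8 kHz, 47.6 kHz]: 30.2 kHz, 32.2 kHz.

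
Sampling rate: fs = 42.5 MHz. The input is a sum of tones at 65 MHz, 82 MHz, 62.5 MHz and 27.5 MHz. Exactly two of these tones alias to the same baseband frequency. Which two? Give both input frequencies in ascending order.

fs/2 = 21.25 MHz.
65 MHz mod fs = 22.5 MHz.
22.5 MHz > fs/2 = 21.25 MHz, folds to fs − 22.5 MHz = 20 MHz.
82 MHz mod fs = 39.5 MHz.
39.5 MHz > fs/2 = 21.25 MHz, folds to fs − 39.5 MHz = 3 MHz.
62.5 MHz mod fs = 20 MHz.
20 MHz ≤ fs/2 = 21.25 MHz, appears at 20 MHz.
27.5 MHz > fs/2 = 21.25 MHz, folds to fs − 27.5 MHz = 15 MHz.
62.5 MHz and 65 MHz both map to 20 MHz.

62.5 MHz, 65 MHz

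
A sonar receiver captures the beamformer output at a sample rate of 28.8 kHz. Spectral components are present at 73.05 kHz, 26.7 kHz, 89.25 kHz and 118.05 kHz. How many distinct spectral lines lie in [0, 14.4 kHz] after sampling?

fs/2 = 14.4 kHz.
73.05 kHz mod fs = 15.45 kHz.
15.45 kHz > fs/2 = 14.4 kHz, folds to fs − 15.45 kHz = 13.35 kHz.
26.7 kHz > fs/2 = 14.4 kHz, folds to fs − 26.7 kHz = 2.1 kHz.
89.25 kHz mod fs = 2.85 kHz.
2.85 kHz ≤ fs/2 = 14.4 kHz, appears at 2.85 kHz.
118.05 kHz mod fs = 2.85 kHz.
2.85 kHz ≤ fs/2 = 14.4 kHz, appears at 2.85 kHz.
Distinct values: {2.1 kHz, 2.85 kHz, 13.35 kHz} → 3.

3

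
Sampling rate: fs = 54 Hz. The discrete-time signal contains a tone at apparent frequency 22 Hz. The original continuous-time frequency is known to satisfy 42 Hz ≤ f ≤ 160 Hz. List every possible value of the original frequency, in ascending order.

Frequencies that alias to 22 Hz are k·fs ± 22 Hz for integer k ≥ 0.
k=0: 22 Hz.
k=1: 32 Hz, 76 Hz.
k=2: 86 Hz, 130 Hz.
k=3: 140 Hz, 184 Hz.
k=4: 194 Hz, 238 Hz.
Within [42 Hz, 160 Hz]: 76 Hz, 86 Hz, 130 Hz, 140 Hz.

76 Hz, 86 Hz, 130 Hz, 140 Hz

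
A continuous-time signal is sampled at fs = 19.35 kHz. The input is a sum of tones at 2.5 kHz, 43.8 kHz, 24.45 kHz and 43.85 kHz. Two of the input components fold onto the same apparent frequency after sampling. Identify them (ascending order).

24.45 kHz, 43.8 kHz

fs/2 = 9.675 kHz.
2.5 kHz ≤ fs/2 = 9.675 kHz, passes unchanged.
43.8 kHz mod fs = 5.1 kHz.
5.1 kHz ≤ fs/2 = 9.675 kHz, appears at 5.1 kHz.
24.45 kHz mod fs = 5.1 kHz.
5.1 kHz ≤ fs/2 = 9.675 kHz, appears at 5.1 kHz.
43.85 kHz mod fs = 5.15 kHz.
5.15 kHz ≤ fs/2 = 9.675 kHz, appears at 5.15 kHz.
24.45 kHz and 43.8 kHz both map to 5.1 kHz.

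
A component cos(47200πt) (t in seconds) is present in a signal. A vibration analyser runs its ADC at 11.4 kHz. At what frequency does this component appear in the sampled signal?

ω = 47200π rad/s → f = ω/(2π) = 23600 Hz = 23.6 kHz.
23.6 kHz mod fs = 0.8 kHz.
0.8 kHz ≤ fs/2 = 5.7 kHz, appears at 0.8 kHz.

0.8 kHz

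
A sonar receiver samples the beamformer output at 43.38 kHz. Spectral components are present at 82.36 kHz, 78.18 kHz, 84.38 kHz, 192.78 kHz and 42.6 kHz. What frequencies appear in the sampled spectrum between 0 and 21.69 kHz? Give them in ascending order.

0.78 kHz, 2.38 kHz, 4.4 kHz, 8.58 kHz, 19.26 kHz

fs/2 = 21.69 kHz.
82.36 kHz mod fs = 38.98 kHz.
38.98 kHz > fs/2 = 21.69 kHz, folds to fs − 38.98 kHz = 4.4 kHz.
78.18 kHz mod fs = 34.8 kHz.
34.8 kHz > fs/2 = 21.69 kHz, folds to fs − 34.8 kHz = 8.58 kHz.
84.38 kHz mod fs = 41 kHz.
41 kHz > fs/2 = 21.69 kHz, folds to fs − 41 kHz = 2.38 kHz.
192.78 kHz mod fs = 19.26 kHz.
19.26 kHz ≤ fs/2 = 21.69 kHz, appears at 19.26 kHz.
42.6 kHz > fs/2 = 21.69 kHz, folds to fs − 42.6 kHz = 0.78 kHz.
Distinct values: {0.78 kHz, 2.38 kHz, 4.4 kHz, 8.58 kHz, 19.26 kHz}.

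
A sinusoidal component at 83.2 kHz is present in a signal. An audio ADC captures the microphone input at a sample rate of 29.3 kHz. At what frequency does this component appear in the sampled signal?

83.2 kHz mod fs = 24.6 kHz.
24.6 kHz > fs/2 = 14.65 kHz, folds to fs − 24.6 kHz = 4.7 kHz.

4.7 kHz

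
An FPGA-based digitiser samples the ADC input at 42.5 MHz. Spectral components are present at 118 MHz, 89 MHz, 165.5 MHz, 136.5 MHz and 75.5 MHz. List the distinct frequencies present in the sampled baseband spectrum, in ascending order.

4 MHz, 4.5 MHz, 9 MHz, 9.5 MHz

fs/2 = 21.25 MHz.
118 MHz mod fs = 33 MHz.
33 MHz > fs/2 = 21.25 MHz, folds to fs − 33 MHz = 9.5 MHz.
89 MHz mod fs = 4 MHz.
4 MHz ≤ fs/2 = 21.25 MHz, appears at 4 MHz.
165.5 MHz mod fs = 38 MHz.
38 MHz > fs/2 = 21.25 MHz, folds to fs − 38 MHz = 4.5 MHz.
136.5 MHz mod fs = 9 MHz.
9 MHz ≤ fs/2 = 21.25 MHz, appears at 9 MHz.
75.5 MHz mod fs = 33 MHz.
33 MHz > fs/2 = 21.25 MHz, folds to fs − 33 MHz = 9.5 MHz.
Distinct values: {4 MHz, 4.5 MHz, 9 MHz, 9.5 MHz}.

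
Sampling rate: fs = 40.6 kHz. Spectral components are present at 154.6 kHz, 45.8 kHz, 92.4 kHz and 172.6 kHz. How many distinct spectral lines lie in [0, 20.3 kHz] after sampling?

fs/2 = 20.3 kHz.
154.6 kHz mod fs = 32.8 kHz.
32.8 kHz > fs/2 = 20.3 kHz, folds to fs − 32.8 kHz = 7.8 kHz.
45.8 kHz mod fs = 5.2 kHz.
5.2 kHz ≤ fs/2 = 20.3 kHz, appears at 5.2 kHz.
92.4 kHz mod fs = 11.2 kHz.
11.2 kHz ≤ fs/2 = 20.3 kHz, appears at 11.2 kHz.
172.6 kHz mod fs = 10.2 kHz.
10.2 kHz ≤ fs/2 = 20.3 kHz, appears at 10.2 kHz.
Distinct values: {5.2 kHz, 7.8 kHz, 10.2 kHz, 11.2 kHz} → 4.

4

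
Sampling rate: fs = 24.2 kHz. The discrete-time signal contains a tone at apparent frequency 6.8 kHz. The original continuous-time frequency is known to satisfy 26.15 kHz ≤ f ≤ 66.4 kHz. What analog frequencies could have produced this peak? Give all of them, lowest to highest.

31 kHz, 41.6 kHz, 55.2 kHz, 65.8 kHz

Frequencies that alias to 6.8 kHz are k·fs ± 6.8 kHz for integer k ≥ 0.
k=0: 6.8 kHz.
k=1: 17.4 kHz, 31 kHz.
k=2: 41.6 kHz, 55.2 kHz.
k=3: 65.8 kHz, 79.4 kHz.
k=4: 90 kHz, 103.6 kHz.
Within [26.15 kHz, 66.4 kHz]: 31 kHz, 41.6 kHz, 55.2 kHz, 65.8 kHz.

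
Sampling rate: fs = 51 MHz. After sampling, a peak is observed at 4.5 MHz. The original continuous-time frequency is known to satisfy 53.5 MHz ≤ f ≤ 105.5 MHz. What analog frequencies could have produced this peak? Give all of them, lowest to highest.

55.5 MHz, 97.5 MHz

Frequencies that alias to 4.5 MHz are k·fs ± 4.5 MHz for integer k ≥ 0.
k=0: 4.5 MHz.
k=1: 46.5 MHz, 55.5 MHz.
k=2: 97.5 MHz, 106.5 MHz.
k=3: 148.5 MHz, 157.5 MHz.
Within [53.5 MHz, 105.5 MHz]: 55.5 MHz, 97.5 MHz.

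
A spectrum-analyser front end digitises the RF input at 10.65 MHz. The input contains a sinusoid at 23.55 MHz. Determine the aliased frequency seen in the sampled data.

2.25 MHz

23.55 MHz mod fs = 2.25 MHz.
2.25 MHz ≤ fs/2 = 5.325 MHz, appears at 2.25 MHz.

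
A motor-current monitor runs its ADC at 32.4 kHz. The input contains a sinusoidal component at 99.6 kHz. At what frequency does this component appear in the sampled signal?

2.4 kHz

99.6 kHz mod fs = 2.4 kHz.
2.4 kHz ≤ fs/2 = 16.2 kHz, appears at 2.4 kHz.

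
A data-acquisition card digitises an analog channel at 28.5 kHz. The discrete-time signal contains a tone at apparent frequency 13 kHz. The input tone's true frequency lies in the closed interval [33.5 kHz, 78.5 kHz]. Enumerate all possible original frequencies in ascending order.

41.5 kHz, 44 kHz, 70 kHz, 72.5 kHz

Frequencies that alias to 13 kHz are k·fs ± 13 kHz for integer k ≥ 0.
k=0: 13 kHz.
k=1: 15.5 kHz, 41.5 kHz.
k=2: 44 kHz, 70 kHz.
k=3: 72.5 kHz, 98.5 kHz.
k=4: 101 kHz, 127 kHz.
Within [33.5 kHz, 78.5 kHz]: 41.5 kHz, 44 kHz, 70 kHz, 72.5 kHz.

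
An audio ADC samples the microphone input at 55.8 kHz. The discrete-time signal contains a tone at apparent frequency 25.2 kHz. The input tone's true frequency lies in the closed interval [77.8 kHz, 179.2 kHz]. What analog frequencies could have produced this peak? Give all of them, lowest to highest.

Frequencies that alias to 25.2 kHz are k·fs ± 25.2 kHz for integer k ≥ 0.
k=0: 25.2 kHz.
k=1: 30.6 kHz, 81 kHz.
k=2: 86.4 kHz, 136.8 kHz.
k=3: 142.2 kHz, 192.6 kHz.
k=4: 198 kHz, 248.4 kHz.
Within [77.8 kHz, 179.2 kHz]: 81 kHz, 86.4 kHz, 136.8 kHz, 142.2 kHz.

81 kHz, 86.4 kHz, 136.8 kHz, 142.2 kHz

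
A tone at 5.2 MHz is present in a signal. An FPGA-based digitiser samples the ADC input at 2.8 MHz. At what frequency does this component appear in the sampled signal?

5.2 MHz mod fs = 2.4 MHz.
2.4 MHz > fs/2 = 1.4 MHz, folds to fs − 2.4 MHz = 0.4 MHz.

0.4 MHz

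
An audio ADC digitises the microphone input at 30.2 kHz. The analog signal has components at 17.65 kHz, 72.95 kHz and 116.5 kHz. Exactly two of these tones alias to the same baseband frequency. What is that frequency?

fs/2 = 15.1 kHz.
17.65 kHz > fs/2 = 15.1 kHz, folds to fs − 17.65 kHz = 12.55 kHz.
72.95 kHz mod fs = 12.55 kHz.
12.55 kHz ≤ fs/2 = 15.1 kHz, appears at 12.55 kHz.
116.5 kHz mod fs = 25.9 kHz.
25.9 kHz > fs/2 = 15.1 kHz, folds to fs − 25.9 kHz = 4.3 kHz.
17.65 kHz and 72.95 kHz both map to 12.55 kHz.

12.55 kHz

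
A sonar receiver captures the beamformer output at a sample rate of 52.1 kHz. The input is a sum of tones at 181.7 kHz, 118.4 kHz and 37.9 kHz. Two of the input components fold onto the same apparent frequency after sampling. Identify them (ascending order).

37.9 kHz, 118.4 kHz

fs/2 = 26.05 kHz.
181.7 kHz mod fs = 25.4 kHz.
25.4 kHz ≤ fs/2 = 26.05 kHz, appears at 25.4 kHz.
118.4 kHz mod fs = 14.2 kHz.
14.2 kHz ≤ fs/2 = 26.05 kHz, appears at 14.2 kHz.
37.9 kHz > fs/2 = 26.05 kHz, folds to fs − 37.9 kHz = 14.2 kHz.
37.9 kHz and 118.4 kHz both map to 14.2 kHz.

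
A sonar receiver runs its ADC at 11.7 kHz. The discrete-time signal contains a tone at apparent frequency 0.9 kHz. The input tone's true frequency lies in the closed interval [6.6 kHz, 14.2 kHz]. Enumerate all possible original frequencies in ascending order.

Frequencies that alias to 0.9 kHz are k·fs ± 0.9 kHz for integer k ≥ 0.
k=0: 0.9 kHz.
k=1: 10.8 kHz, 12.6 kHz.
k=2: 22.5 kHz, 24.3 kHz.
Within [6.6 kHz, 14.2 kHz]: 10.8 kHz, 12.6 kHz.

10.8 kHz, 12.6 kHz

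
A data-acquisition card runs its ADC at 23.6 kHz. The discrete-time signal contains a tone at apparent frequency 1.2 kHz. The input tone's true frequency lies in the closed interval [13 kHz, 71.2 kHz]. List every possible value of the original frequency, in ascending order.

22.4 kHz, 24.8 kHz, 46 kHz, 48.4 kHz, 69.6 kHz

Frequencies that alias to 1.2 kHz are k·fs ± 1.2 kHz for integer k ≥ 0.
k=0: 1.2 kHz.
k=1: 22.4 kHz, 24.8 kHz.
k=2: 46 kHz, 48.4 kHz.
k=3: 69.6 kHz, 72 kHz.
k=4: 93.2 kHz, 95.6 kHz.
Within [13 kHz, 71.2 kHz]: 22.4 kHz, 24.8 kHz, 46 kHz, 48.4 kHz, 69.6 kHz.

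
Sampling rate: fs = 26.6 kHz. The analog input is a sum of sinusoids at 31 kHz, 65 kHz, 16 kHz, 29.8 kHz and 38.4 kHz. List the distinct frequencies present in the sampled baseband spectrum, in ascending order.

3.2 kHz, 4.4 kHz, 10.6 kHz, 11.8 kHz

fs/2 = 13.3 kHz.
31 kHz mod fs = 4.4 kHz.
4.4 kHz ≤ fs/2 = 13.3 kHz, appears at 4.4 kHz.
65 kHz mod fs = 11.8 kHz.
11.8 kHz ≤ fs/2 = 13.3 kHz, appears at 11.8 kHz.
16 kHz > fs/2 = 13.3 kHz, folds to fs − 16 kHz = 10.6 kHz.
29.8 kHz mod fs = 3.2 kHz.
3.2 kHz ≤ fs/2 = 13.3 kHz, appears at 3.2 kHz.
38.4 kHz mod fs = 11.8 kHz.
11.8 kHz ≤ fs/2 = 13.3 kHz, appears at 11.8 kHz.
Distinct values: {3.2 kHz, 4.4 kHz, 10.6 kHz, 11.8 kHz}.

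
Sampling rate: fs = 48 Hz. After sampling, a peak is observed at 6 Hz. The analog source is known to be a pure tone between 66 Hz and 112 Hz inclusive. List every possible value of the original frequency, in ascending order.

90 Hz, 102 Hz

Frequencies that alias to 6 Hz are k·fs ± 6 Hz for integer k ≥ 0.
k=0: 6 Hz.
k=1: 42 Hz, 54 Hz.
k=2: 90 Hz, 102 Hz.
k=3: 138 Hz, 150 Hz.
Within [66 Hz, 112 Hz]: 90 Hz, 102 Hz.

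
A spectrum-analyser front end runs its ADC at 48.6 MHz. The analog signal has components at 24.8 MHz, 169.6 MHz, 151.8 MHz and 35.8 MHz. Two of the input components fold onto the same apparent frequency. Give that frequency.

23.8 MHz

fs/2 = 24.3 MHz.
24.8 MHz > fs/2 = 24.3 MHz, folds to fs − 24.8 MHz = 23.8 MHz.
169.6 MHz mod fs = 23.8 MHz.
23.8 MHz ≤ fs/2 = 24.3 MHz, appears at 23.8 MHz.
151.8 MHz mod fs = 6 MHz.
6 MHz ≤ fs/2 = 24.3 MHz, appears at 6 MHz.
35.8 MHz > fs/2 = 24.3 MHz, folds to fs − 35.8 MHz = 12.8 MHz.
24.8 MHz and 169.6 MHz both map to 23.8 MHz.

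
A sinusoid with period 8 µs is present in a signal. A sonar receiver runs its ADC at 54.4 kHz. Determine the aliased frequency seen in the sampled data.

T = 8 µs → f = 1/T = 125 kHz.
125 kHz mod fs = 16.2 kHz.
16.2 kHz ≤ fs/2 = 27.2 kHz, appears at 16.2 kHz.

16.2 kHz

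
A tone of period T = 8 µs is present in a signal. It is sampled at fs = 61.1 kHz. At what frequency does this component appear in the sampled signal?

2.8 kHz

T = 8 µs → f = 1/T = 125 kHz.
125 kHz mod fs = 2.8 kHz.
2.8 kHz ≤ fs/2 = 30.55 kHz, appears at 2.8 kHz.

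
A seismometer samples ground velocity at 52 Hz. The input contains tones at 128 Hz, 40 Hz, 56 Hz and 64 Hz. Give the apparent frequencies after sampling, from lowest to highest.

fs/2 = 26 Hz.
128 Hz mod fs = 24 Hz.
24 Hz ≤ fs/2 = 26 Hz, appears at 24 Hz.
40 Hz > fs/2 = 26 Hz, folds to fs − 40 Hz = 12 Hz.
56 Hz mod fs = 4 Hz.
4 Hz ≤ fs/2 = 26 Hz, appears at 4 Hz.
64 Hz mod fs = 12 Hz.
12 Hz ≤ fs/2 = 26 Hz, appears at 12 Hz.
Distinct values: {4 Hz, 12 Hz, 24 Hz}.

4 Hz, 12 Hz, 24 Hz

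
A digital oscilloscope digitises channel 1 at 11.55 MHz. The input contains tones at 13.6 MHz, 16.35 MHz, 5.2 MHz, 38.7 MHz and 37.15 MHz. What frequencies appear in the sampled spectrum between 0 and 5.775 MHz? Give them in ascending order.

fs/2 = 5.775 MHz.
13.6 MHz mod fs = 2.05 MHz.
2.05 MHz ≤ fs/2 = 5.775 MHz, appears at 2.05 MHz.
16.35 MHz mod fs = 4.8 MHz.
4.8 MHz ≤ fs/2 = 5.775 MHz, appears at 4.8 MHz.
5.2 MHz ≤ fs/2 = 5.775 MHz, passes unchanged.
38.7 MHz mod fs = 4.05 MHz.
4.05 MHz ≤ fs/2 = 5.775 MHz, appears at 4.05 MHz.
37.15 MHz mod fs = 2.5 MHz.
2.5 MHz ≤ fs/2 = 5.775 MHz, appears at 2.5 MHz.
Distinct values: {2.05 MHz, 2.5 MHz, 4.05 MHz, 4.8 MHz, 5.2 MHz}.

2.05 MHz, 2.5 MHz, 4.05 MHz, 4.8 MHz, 5.2 MHz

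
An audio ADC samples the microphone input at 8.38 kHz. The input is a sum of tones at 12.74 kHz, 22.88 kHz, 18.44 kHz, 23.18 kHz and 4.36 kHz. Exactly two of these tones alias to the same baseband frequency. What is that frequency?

fs/2 = 4.19 kHz.
12.74 kHz mod fs = 4.36 kHz.
4.36 kHz > fs/2 = 4.19 kHz, folds to fs − 4.36 kHz = 4.02 kHz.
22.88 kHz mod fs = 6.12 kHz.
6.12 kHz > fs/2 = 4.19 kHz, folds to fs − 6.12 kHz = 2.26 kHz.
18.44 kHz mod fs = 1.68 kHz.
1.68 kHz ≤ fs/2 = 4.19 kHz, appears at 1.68 kHz.
23.18 kHz mod fs = 6.42 kHz.
6.42 kHz > fs/2 = 4.19 kHz, folds to fs − 6.42 kHz = 1.96 kHz.
4.36 kHz > fs/2 = 4.19 kHz, folds to fs − 4.36 kHz = 4.02 kHz.
4.36 kHz and 12.74 kHz both map to 4.02 kHz.

4.02 kHz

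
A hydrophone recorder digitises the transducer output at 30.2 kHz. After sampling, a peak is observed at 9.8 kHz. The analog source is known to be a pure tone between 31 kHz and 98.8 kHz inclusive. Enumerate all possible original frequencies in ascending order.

40 kHz, 50.6 kHz, 70.2 kHz, 80.8 kHz

Frequencies that alias to 9.8 kHz are k·fs ± 9.8 kHz for integer k ≥ 0.
k=0: 9.8 kHz.
k=1: 20.4 kHz, 40 kHz.
k=2: 50.6 kHz, 70.2 kHz.
k=3: 80.8 kHz, 100.4 kHz.
k=4: 111 kHz, 130.6 kHz.
Within [31 kHz, 98.8 kHz]: 40 kHz, 50.6 kHz, 70.2 kHz, 80.8 kHz.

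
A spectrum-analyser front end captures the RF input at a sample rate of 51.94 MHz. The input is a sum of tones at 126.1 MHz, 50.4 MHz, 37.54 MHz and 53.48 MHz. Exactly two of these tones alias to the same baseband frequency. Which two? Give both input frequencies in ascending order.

fs/2 = 25.97 MHz.
126.1 MHz mod fs = 22.22 MHz.
22.22 MHz ≤ fs/2 = 25.97 MHz, appears at 22.22 MHz.
50.4 MHz > fs/2 = 25.97 MHz, folds to fs − 50.4 MHz = 1.54 MHz.
37.54 MHz > fs/2 = 25.97 MHz, folds to fs − 37.54 MHz = 14.4 MHz.
53.48 MHz mod fs = 1.54 MHz.
1.54 MHz ≤ fs/2 = 25.97 MHz, appears at 1.54 MHz.
50.4 MHz and 53.48 MHz both map to 1.54 MHz.

50.4 MHz, 53.48 MHz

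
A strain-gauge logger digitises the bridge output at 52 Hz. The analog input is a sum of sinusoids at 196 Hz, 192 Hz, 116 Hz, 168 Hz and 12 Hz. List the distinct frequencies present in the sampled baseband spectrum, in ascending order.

fs/2 = 26 Hz.
196 Hz mod fs = 40 Hz.
40 Hz > fs/2 = 26 Hz, folds to fs − 40 Hz = 12 Hz.
192 Hz mod fs = 36 Hz.
36 Hz > fs/2 = 26 Hz, folds to fs − 36 Hz = 16 Hz.
116 Hz mod fs = 12 Hz.
12 Hz ≤ fs/2 = 26 Hz, appears at 12 Hz.
168 Hz mod fs = 12 Hz.
12 Hz ≤ fs/2 = 26 Hz, appears at 12 Hz.
12 Hz ≤ fs/2 = 26 Hz, passes unchanged.
Distinct values: {12 Hz, 16 Hz}.

12 Hz, 16 Hz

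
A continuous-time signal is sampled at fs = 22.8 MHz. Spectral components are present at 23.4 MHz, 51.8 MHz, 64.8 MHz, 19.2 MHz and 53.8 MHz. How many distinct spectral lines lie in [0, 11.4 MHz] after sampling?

4

fs/2 = 11.4 MHz.
23.4 MHz mod fs = 0.6 MHz.
0.6 MHz ≤ fs/2 = 11.4 MHz, appears at 0.6 MHz.
51.8 MHz mod fs = 6.2 MHz.
6.2 MHz ≤ fs/2 = 11.4 MHz, appears at 6.2 MHz.
64.8 MHz mod fs = 19.2 MHz.
19.2 MHz > fs/2 = 11.4 MHz, folds to fs − 19.2 MHz = 3.6 MHz.
19.2 MHz > fs/2 = 11.4 MHz, folds to fs − 19.2 MHz = 3.6 MHz.
53.8 MHz mod fs = 8.2 MHz.
8.2 MHz ≤ fs/2 = 11.4 MHz, appears at 8.2 MHz.
Distinct values: {0.6 MHz, 3.6 MHz, 6.2 MHz, 8.2 MHz} → 4.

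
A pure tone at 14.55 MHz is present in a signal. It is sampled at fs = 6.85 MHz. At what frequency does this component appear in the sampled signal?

0.85 MHz

14.55 MHz mod fs = 0.85 MHz.
0.85 MHz ≤ fs/2 = 3.425 MHz, appears at 0.85 MHz.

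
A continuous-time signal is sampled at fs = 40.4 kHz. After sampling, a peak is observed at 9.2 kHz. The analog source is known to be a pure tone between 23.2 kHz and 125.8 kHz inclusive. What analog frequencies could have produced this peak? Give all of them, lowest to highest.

Frequencies that alias to 9.2 kHz are k·fs ± 9.2 kHz for integer k ≥ 0.
k=0: 9.2 kHz.
k=1: 31.2 kHz, 49.6 kHz.
k=2: 71.6 kHz, 90 kHz.
k=3: 112 kHz, 130.4 kHz.
k=4: 152.4 kHz, 170.8 kHz.
Within [23.2 kHz, 125.8 kHz]: 31.2 kHz, 49.6 kHz, 71.6 kHz, 90 kHz, 112 kHz.

31.2 kHz, 49.6 kHz, 71.6 kHz, 90 kHz, 112 kHz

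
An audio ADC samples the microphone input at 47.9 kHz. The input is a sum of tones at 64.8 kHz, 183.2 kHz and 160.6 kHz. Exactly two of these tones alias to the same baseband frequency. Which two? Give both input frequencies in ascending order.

fs/2 = 23.95 kHz.
64.8 kHz mod fs = 16.9 kHz.
16.9 kHz ≤ fs/2 = 23.95 kHz, appears at 16.9 kHz.
183.2 kHz mod fs = 39.5 kHz.
39.5 kHz > fs/2 = 23.95 kHz, folds to fs − 39.5 kHz = 8.4 kHz.
160.6 kHz mod fs = 16.9 kHz.
16.9 kHz ≤ fs/2 = 23.95 kHz, appears at 16.9 kHz.
64.8 kHz and 160.6 kHz both map to 16.9 kHz.

64.8 kHz, 160.6 kHz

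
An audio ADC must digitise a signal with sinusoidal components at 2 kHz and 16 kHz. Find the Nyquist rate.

Highest-frequency component: 16 kHz.
Nyquist rate = 2 × 16 kHz = 32 kHz.

32 kHz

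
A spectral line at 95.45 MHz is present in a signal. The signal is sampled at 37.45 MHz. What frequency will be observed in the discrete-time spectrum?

16.9 MHz

95.45 MHz mod fs = 20.55 MHz.
20.55 MHz > fs/2 = 18.725 MHz, folds to fs − 20.55 MHz = 16.9 MHz.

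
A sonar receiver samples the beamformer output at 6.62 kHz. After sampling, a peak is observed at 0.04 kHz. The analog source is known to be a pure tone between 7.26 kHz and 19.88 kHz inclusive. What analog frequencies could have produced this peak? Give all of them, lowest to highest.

13.2 kHz, 13.28 kHz, 19.82 kHz

Frequencies that alias to 0.04 kHz are k·fs ± 0.04 kHz for integer k ≥ 0.
k=0: 0.04 kHz.
k=1: 6.58 kHz, 6.66 kHz.
k=2: 13.2 kHz, 13.28 kHz.
k=3: 19.82 kHz, 19.9 kHz.
k=4: 26.44 kHz, 26.52 kHz.
Within [7.26 kHz, 19.88 kHz]: 13.2 kHz, 13.28 kHz, 19.82 kHz.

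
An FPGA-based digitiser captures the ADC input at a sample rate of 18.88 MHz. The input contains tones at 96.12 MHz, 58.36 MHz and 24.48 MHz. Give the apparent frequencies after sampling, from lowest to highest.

1.72 MHz, 5.6 MHz

fs/2 = 9.44 MHz.
96.12 MHz mod fs = 1.72 MHz.
1.72 MHz ≤ fs/2 = 9.44 MHz, appears at 1.72 MHz.
58.36 MHz mod fs = 1.72 MHz.
1.72 MHz ≤ fs/2 = 9.44 MHz, appears at 1.72 MHz.
24.48 MHz mod fs = 5.6 MHz.
5.6 MHz ≤ fs/2 = 9.44 MHz, appears at 5.6 MHz.
Distinct values: {1.72 MHz, 5.6 MHz}.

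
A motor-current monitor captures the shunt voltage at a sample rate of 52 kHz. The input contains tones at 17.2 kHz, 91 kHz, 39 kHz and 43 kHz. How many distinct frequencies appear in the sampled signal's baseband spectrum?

fs/2 = 26 kHz.
17.2 kHz ≤ fs/2 = 26 kHz, passes unchanged.
91 kHz mod fs = 39 kHz.
39 kHz > fs/2 = 26 kHz, folds to fs − 39 kHz = 13 kHz.
39 kHz > fs/2 = 26 kHz, folds to fs − 39 kHz = 13 kHz.
43 kHz > fs/2 = 26 kHz, folds to fs − 43 kHz = 9 kHz.
Distinct values: {9 kHz, 13 kHz, 17.2 kHz} → 3.

3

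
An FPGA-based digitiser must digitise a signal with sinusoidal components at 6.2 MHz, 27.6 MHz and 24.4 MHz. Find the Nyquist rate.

Highest-frequency component: 27.6 MHz.
Nyquist rate = 2 × 27.6 MHz = 55.2 MHz.

55.2 MHz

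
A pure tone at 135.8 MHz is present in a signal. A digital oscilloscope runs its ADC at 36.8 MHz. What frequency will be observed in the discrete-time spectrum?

11.4 MHz

135.8 MHz mod fs = 25.4 MHz.
25.4 MHz > fs/2 = 18.4 MHz, folds to fs − 25.4 MHz = 11.4 MHz.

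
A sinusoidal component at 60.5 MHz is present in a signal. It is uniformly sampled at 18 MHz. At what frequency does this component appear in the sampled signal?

60.5 MHz mod fs = 6.5 MHz.
6.5 MHz ≤ fs/2 = 9 MHz, appears at 6.5 MHz.

6.5 MHz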